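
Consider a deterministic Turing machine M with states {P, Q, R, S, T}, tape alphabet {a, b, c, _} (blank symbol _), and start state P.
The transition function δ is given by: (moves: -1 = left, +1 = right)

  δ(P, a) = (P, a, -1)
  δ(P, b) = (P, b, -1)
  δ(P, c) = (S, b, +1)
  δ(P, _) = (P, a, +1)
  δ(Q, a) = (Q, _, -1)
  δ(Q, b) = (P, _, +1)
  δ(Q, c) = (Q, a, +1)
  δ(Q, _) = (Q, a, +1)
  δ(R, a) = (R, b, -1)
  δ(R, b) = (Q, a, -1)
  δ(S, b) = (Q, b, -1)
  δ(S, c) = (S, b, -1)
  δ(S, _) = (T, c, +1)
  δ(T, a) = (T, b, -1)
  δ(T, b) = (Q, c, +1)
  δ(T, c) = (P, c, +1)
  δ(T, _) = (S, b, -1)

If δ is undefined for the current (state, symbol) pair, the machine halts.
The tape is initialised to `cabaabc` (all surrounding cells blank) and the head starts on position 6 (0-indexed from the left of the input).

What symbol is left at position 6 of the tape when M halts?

b

P | cabaab[c]__   read c → write b, move +1, go to S
S | cabaabb[_]_   read _ → write c, move +1, go to T
T | cabaabbc[_]   read _ → write b, move -1, go to S
S | cabaabb[c]b   read c → write b, move -1, go to S
S | cabaab[b]bb   read b → write b, move -1, go to Q
Q | cabaa[b]bbb   read b → write _, move +1, go to P
P | cabaa_[b]bb   read b → write b, move -1, go to P
P | cabaa[_]bbb   read _ → write a, move +1, go to P
P | cabaaa[b]bb   read b → write b, move -1, go to P
P | cabaa[a]bbb   read a → write a, move -1, go to P
P | caba[a]abbb   read a → write a, move -1, go to P
P | cab[a]aabbb   read a → write a, move -1, go to P
P | ca[b]aaabbb   read b → write b, move -1, go to P
P | c[a]baaabbb   read a → write a, move -1, go to P
P | [c]abaaabbb   read c → write b, move +1, go to S
S | b[a]baaabbb
Cell 6 holds b when M halts.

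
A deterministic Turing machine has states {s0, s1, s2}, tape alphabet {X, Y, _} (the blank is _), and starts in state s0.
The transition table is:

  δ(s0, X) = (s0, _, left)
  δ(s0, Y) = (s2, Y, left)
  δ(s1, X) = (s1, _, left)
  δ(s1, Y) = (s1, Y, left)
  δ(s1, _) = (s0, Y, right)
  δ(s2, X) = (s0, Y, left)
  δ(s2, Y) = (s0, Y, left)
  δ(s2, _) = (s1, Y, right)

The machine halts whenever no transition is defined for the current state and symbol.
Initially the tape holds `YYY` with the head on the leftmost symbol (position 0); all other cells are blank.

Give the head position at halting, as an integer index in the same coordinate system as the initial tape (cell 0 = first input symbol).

-3

state=s0 head=0 tape=___[Y]YY   (s0,Y)→(s2,Y,left)
state=s2 head=-1 tape=__[_]YYY   (s2,_)→(s1,Y,right)
state=s1 head=0 tape=__Y[Y]YY   (s1,Y)→(s1,Y,left)
state=s1 head=-1 tape=__[Y]YYY   (s1,Y)→(s1,Y,left)
state=s1 head=-2 tape=_[_]YYYY   (s1,_)→(s0,Y,right)
state=s0 head=-1 tape=_Y[Y]YYY   (s0,Y)→(s2,Y,left)
state=s2 head=-2 tape=_[Y]YYYY   (s2,Y)→(s0,Y,left)
state=s0 head=-3 tape=[_]YYYYY
At halt the head is at cell -3.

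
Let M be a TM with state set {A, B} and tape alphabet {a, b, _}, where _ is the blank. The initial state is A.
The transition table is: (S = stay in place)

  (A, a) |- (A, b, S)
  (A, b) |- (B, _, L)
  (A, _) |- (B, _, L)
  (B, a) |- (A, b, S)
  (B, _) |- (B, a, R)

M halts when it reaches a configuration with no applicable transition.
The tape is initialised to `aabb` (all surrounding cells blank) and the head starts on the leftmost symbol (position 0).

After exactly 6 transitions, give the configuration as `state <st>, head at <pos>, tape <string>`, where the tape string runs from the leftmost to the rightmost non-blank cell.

state B, head at 0, tape aa_bb

A | _[a]abb   read a → write b, move S, go to A
A | _[b]abb   read b → write _, move L, go to B
B | [_]_abb   read _ → write a, move R, go to B
B | a[_]abb   read _ → write a, move R, go to B
B | aa[a]bb   read a → write b, move S, go to A
A | aa[b]bb   read b → write _, move L, go to B
B | a[a]_bb
After 6 steps: state B, head at 0, tape aa_bb.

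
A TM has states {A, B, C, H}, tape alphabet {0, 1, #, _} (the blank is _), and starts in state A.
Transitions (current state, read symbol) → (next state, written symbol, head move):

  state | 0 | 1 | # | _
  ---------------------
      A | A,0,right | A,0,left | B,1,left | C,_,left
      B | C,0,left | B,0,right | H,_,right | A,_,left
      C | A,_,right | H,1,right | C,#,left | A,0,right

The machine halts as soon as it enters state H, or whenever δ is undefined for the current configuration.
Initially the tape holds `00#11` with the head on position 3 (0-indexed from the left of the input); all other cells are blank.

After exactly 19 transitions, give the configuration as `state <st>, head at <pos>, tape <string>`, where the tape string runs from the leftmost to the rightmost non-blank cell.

A | 00#[1]1_   read 1 → write 0, move left, go to A
A | 00[#]01_   read # → write 1, move left, go to B
B | 0[0]101_   read 0 → write 0, move left, go to C
C | [0]0101_   read 0 → write _, move right, go to A
A | _[0]101_   read 0 → write 0, move right, go to A
A | _0[1]01_   read 1 → write 0, move left, go to A
A | _[0]001_   read 0 → write 0, move right, go to A
A | _0[0]01_   read 0 → write 0, move right, go to A
A | _00[0]1_   read 0 → write 0, move right, go to A
A | _000[1]_   read 1 → write 0, move left, go to A
A | _00[0]0_   read 0 → write 0, move right, go to A
A | _000[0]_   read 0 → write 0, move right, go to A
A | _0000[_]   read _ → write _, move left, go to C
C | _000[0]_   read 0 → write _, move right, go to A
A | _000_[_]   read _ → write _, move left, go to C
C | _000[_]_   read _ → write 0, move right, go to A
A | _0000[_]   read _ → write _, move left, go to C
C | _000[0]_   read 0 → write _, move right, go to A
A | _000_[_]   read _ → write _, move left, go to C
C | _000[_]_
After 19 steps: state C, head at 4, tape 000.

state C, head at 4, tape 000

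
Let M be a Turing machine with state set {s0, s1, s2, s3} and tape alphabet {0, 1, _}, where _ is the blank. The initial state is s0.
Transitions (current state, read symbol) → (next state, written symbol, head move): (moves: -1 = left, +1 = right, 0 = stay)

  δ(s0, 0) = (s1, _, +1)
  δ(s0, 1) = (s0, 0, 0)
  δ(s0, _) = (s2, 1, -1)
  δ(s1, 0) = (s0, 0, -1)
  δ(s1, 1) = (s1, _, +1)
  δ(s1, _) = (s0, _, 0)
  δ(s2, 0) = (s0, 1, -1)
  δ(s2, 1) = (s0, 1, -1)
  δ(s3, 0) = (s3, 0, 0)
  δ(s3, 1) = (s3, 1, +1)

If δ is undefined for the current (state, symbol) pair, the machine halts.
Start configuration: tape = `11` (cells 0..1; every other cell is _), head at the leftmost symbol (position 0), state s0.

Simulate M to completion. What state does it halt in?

state=s0 head=0 tape=[1]1_   (s0,1)→(s0,0,0)
state=s0 head=0 tape=[0]1_   (s0,0)→(s1,_,+1)
state=s1 head=1 tape=_[1]_   (s1,1)→(s1,_,+1)
state=s1 head=2 tape=__[_]   (s1,_)→(s0,_,0)
state=s0 head=2 tape=__[_]   (s0,_)→(s2,1,-1)
state=s2 head=1 tape=_[_]1
No transition is defined for (s2, _); M halts in state s2.

s2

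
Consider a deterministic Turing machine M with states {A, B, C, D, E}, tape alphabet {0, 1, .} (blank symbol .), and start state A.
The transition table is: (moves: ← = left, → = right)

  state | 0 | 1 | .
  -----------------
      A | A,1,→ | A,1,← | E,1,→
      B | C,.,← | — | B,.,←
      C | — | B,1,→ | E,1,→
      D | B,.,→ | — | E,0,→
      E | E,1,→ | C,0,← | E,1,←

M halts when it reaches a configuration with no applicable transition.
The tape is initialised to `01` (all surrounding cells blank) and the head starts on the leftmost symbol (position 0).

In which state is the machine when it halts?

B

A | .[0]1   read 0 → write 1, move →, go to A
A | .1[1]   read 1 → write 1, move ←, go to A
A | .[1]1   read 1 → write 1, move ←, go to A
A | [.]11   read . → write 1, move →, go to E
E | 1[1]1   read 1 → write 0, move ←, go to C
C | [1]01   read 1 → write 1, move →, go to B
B | 1[0]1   read 0 → write ., move ←, go to C
C | [1].1   read 1 → write 1, move →, go to B
B | 1[.]1   read . → write ., move ←, go to B
B | [1].1
No transition is defined for (B, 1); M halts in state B.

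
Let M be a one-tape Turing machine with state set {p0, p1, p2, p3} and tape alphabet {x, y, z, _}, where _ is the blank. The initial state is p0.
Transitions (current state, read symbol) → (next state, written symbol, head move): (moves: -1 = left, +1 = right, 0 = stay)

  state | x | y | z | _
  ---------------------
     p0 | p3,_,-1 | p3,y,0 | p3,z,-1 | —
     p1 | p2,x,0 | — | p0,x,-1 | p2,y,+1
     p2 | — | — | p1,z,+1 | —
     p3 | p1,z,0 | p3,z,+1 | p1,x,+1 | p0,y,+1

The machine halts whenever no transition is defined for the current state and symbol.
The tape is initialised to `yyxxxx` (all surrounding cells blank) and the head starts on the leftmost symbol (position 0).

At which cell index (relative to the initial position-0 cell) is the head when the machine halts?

p0 | _[y]yxxxx   read y → write y, move 0, go to p3
p3 | _[y]yxxxx   read y → write z, move +1, go to p3
p3 | _z[y]xxxx   read y → write z, move +1, go to p3
p3 | _zz[x]xxx   read x → write z, move 0, go to p1
p1 | _zz[z]xxx   read z → write x, move -1, go to p0
p0 | _z[z]xxxx   read z → write z, move -1, go to p3
p3 | _[z]zxxxx   read z → write x, move +1, go to p1
p1 | _x[z]xxxx   read z → write x, move -1, go to p0
p0 | _[x]xxxxx   read x → write _, move -1, go to p3
p3 | [_]_xxxxx   read _ → write y, move +1, go to p0
p0 | y[_]xxxxx
At halt the head is at cell 0.

0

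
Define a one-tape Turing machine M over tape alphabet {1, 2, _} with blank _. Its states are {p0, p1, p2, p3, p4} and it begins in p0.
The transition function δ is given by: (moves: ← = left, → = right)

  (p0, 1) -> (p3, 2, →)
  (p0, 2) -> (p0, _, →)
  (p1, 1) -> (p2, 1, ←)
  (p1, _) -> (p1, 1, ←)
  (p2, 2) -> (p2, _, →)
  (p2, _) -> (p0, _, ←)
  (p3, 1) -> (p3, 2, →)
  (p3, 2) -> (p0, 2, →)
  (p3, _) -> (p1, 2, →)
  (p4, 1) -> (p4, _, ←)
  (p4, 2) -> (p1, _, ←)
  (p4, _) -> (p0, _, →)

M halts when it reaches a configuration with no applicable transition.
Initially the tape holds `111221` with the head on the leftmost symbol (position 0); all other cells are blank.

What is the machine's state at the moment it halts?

state=p0 head=0 tape=[1]11221__   (p0,1)→(p3,2,→)
state=p3 head=1 tape=2[1]1221__   (p3,1)→(p3,2,→)
state=p3 head=2 tape=22[1]221__   (p3,1)→(p3,2,→)
state=p3 head=3 tape=222[2]21__   (p3,2)→(p0,2,→)
state=p0 head=4 tape=2222[2]1__   (p0,2)→(p0,_,→)
state=p0 head=5 tape=2222_[1]__   (p0,1)→(p3,2,→)
state=p3 head=6 tape=2222_2[_]_   (p3,_)→(p1,2,→)
state=p1 head=7 tape=2222_22[_]   (p1,_)→(p1,1,←)
state=p1 head=6 tape=2222_2[2]1
No transition is defined for (p1, 2); M halts in state p1.

p1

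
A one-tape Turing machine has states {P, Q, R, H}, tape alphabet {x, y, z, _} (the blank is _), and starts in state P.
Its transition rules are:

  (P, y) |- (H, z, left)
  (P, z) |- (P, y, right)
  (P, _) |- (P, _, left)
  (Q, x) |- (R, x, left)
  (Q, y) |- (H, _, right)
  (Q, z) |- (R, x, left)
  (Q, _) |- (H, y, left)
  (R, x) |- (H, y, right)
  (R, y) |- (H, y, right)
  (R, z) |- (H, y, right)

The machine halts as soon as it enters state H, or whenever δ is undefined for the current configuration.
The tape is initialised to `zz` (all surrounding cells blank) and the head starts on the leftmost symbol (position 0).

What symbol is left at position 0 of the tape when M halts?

state=P head=0 tape=[z]z_   (P,z)→(P,y,right)
state=P head=1 tape=y[z]_   (P,z)→(P,y,right)
state=P head=2 tape=yy[_]   (P,_)→(P,_,left)
state=P head=1 tape=y[y]_   (P,y)→(H,z,left)
state=H head=0 tape=[y]z_
Cell 0 holds y when M halts.

y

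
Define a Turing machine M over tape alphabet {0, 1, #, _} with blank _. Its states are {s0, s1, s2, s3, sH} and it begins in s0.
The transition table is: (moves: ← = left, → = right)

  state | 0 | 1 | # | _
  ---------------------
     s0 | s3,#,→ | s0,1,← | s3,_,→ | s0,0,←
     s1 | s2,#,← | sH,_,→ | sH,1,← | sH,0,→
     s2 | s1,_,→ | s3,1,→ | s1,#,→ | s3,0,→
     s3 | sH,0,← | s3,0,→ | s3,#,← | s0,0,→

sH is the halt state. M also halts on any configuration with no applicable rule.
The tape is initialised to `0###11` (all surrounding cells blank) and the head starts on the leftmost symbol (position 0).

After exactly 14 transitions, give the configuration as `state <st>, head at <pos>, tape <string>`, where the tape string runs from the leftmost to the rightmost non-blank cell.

state=s0 head=0 tape=_[0]###11   (s0,0)→(s3,#,→)
state=s3 head=1 tape=_#[#]##11   (s3,#)→(s3,#,←)
state=s3 head=0 tape=_[#]###11   (s3,#)→(s3,#,←)
state=s3 head=-1 tape=[_]####11   (s3,_)→(s0,0,→)
state=s0 head=0 tape=0[#]###11   (s0,#)→(s3,_,→)
state=s3 head=1 tape=0_[#]##11   (s3,#)→(s3,#,←)
state=s3 head=0 tape=0[_]###11   (s3,_)→(s0,0,→)
state=s0 head=1 tape=00[#]##11   (s0,#)→(s3,_,→)
state=s3 head=2 tape=00_[#]#11   (s3,#)→(s3,#,←)
state=s3 head=1 tape=00[_]##11   (s3,_)→(s0,0,→)
state=s0 head=2 tape=000[#]#11   (s0,#)→(s3,_,→)
state=s3 head=3 tape=000_[#]11   (s3,#)→(s3,#,←)
state=s3 head=2 tape=000[_]#11   (s3,_)→(s0,0,→)
state=s0 head=3 tape=0000[#]11   (s0,#)→(s3,_,→)
state=s3 head=4 tape=0000_[1]1
After 14 steps: state s3, head at 4, tape 0000_11.

state s3, head at 4, tape 0000_11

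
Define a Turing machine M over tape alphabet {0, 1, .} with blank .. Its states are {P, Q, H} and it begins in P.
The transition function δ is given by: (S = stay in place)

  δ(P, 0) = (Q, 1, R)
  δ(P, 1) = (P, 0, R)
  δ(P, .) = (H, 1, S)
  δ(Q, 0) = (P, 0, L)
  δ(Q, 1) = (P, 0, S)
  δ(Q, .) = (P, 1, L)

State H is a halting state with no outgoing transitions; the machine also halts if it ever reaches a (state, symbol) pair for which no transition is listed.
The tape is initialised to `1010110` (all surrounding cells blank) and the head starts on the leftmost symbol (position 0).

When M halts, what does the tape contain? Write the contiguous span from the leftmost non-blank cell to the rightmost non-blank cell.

state=P head=0 tape=[1]010110..   (P,1)→(P,0,R)
state=P head=1 tape=0[0]10110..   (P,0)→(Q,1,R)
state=Q head=2 tape=01[1]0110..   (Q,1)→(P,0,S)
state=P head=2 tape=01[0]0110..   (P,0)→(Q,1,R)
state=Q head=3 tape=011[0]110..   (Q,0)→(P,0,L)
state=P head=2 tape=01[1]0110..   (P,1)→(P,0,R)
state=P head=3 tape=010[0]110..   (P,0)→(Q,1,R)
state=Q head=4 tape=0101[1]10..   (Q,1)→(P,0,S)
state=P head=4 tape=0101[0]10..   (P,0)→(Q,1,R)
state=Q head=5 tape=01011[1]0..   (Q,1)→(P,0,S)
state=P head=5 tape=01011[0]0..   (P,0)→(Q,1,R)
state=Q head=6 tape=010111[0]..   (Q,0)→(P,0,L)
state=P head=5 tape=01011[1]0..   (P,1)→(P,0,R)
state=P head=6 tape=010110[0]..   (P,0)→(Q,1,R)
state=Q head=7 tape=0101101[.].   (Q,.)→(P,1,L)
state=P head=6 tape=010110[1]1.   (P,1)→(P,0,R)
state=P head=7 tape=0101100[1].   (P,1)→(P,0,R)
state=P head=8 tape=01011000[.]   (P,.)→(H,1,S)
state=H head=8 tape=01011000[1]
The non-blank tape span at halt is 010110001.

010110001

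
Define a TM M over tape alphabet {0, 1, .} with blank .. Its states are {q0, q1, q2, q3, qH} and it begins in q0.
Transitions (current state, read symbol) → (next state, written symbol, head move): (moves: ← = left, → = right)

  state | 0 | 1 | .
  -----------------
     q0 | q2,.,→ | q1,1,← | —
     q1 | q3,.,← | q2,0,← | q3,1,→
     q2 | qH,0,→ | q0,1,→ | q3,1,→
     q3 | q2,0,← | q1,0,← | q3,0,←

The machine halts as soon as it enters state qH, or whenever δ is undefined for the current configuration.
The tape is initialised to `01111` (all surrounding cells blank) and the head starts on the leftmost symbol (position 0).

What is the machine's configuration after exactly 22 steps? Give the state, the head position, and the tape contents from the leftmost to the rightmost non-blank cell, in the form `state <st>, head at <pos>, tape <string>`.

state q2, head at 4, tape 111.1

state=q0 head=0 tape=[0]1111   (q0,0)→(q2,.,→)
state=q2 head=1 tape=.[1]111   (q2,1)→(q0,1,→)
state=q0 head=2 tape=.1[1]11   (q0,1)→(q1,1,←)
state=q1 head=1 tape=.[1]111   (q1,1)→(q2,0,←)
state=q2 head=0 tape=[.]0111   (q2,.)→(q3,1,→)
state=q3 head=1 tape=1[0]111   (q3,0)→(q2,0,←)
state=q2 head=0 tape=[1]0111   (q2,1)→(q0,1,→)
state=q0 head=1 tape=1[0]111   (q0,0)→(q2,.,→)
state=q2 head=2 tape=1.[1]11   (q2,1)→(q0,1,→)
state=q0 head=3 tape=1.1[1]1   (q0,1)→(q1,1,←)
state=q1 head=2 tape=1.[1]11   (q1,1)→(q2,0,←)
state=q2 head=1 tape=1[.]011   (q2,.)→(q3,1,→)
state=q3 head=2 tape=11[0]11   (q3,0)→(q2,0,←)
state=q2 head=1 tape=1[1]011   (q2,1)→(q0,1,→)
state=q0 head=2 tape=11[0]11   (q0,0)→(q2,.,→)
state=q2 head=3 tape=11.[1]1   (q2,1)→(q0,1,→)
state=q0 head=4 tape=11.1[1]   (q0,1)→(q1,1,←)
state=q1 head=3 tape=11.[1]1   (q1,1)→(q2,0,←)
state=q2 head=2 tape=11[.]01   (q2,.)→(q3,1,→)
state=q3 head=3 tape=111[0]1   (q3,0)→(q2,0,←)
state=q2 head=2 tape=11[1]01   (q2,1)→(q0,1,→)
state=q0 head=3 tape=111[0]1   (q0,0)→(q2,.,→)
state=q2 head=4 tape=111.[1]
After 22 steps: state q2, head at 4, tape 111.1.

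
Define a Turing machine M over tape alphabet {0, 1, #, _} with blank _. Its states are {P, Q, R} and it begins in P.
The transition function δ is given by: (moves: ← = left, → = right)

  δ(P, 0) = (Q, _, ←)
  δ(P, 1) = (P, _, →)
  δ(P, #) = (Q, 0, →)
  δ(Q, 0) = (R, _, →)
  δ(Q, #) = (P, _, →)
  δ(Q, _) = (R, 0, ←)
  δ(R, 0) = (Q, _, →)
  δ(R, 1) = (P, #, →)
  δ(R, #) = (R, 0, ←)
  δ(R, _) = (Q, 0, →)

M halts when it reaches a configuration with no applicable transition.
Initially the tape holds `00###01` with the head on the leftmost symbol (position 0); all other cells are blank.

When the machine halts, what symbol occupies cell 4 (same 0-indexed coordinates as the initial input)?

_

state=P head=0 tape=__[0]0###01   (P,0)→(Q,_,←)
state=Q head=-1 tape=_[_]_0###01   (Q,_)→(R,0,←)
state=R head=-2 tape=[_]0_0###01   (R,_)→(Q,0,→)
state=Q head=-1 tape=0[0]_0###01   (Q,0)→(R,_,→)
state=R head=0 tape=0_[_]0###01   (R,_)→(Q,0,→)
state=Q head=1 tape=0_0[0]###01   (Q,0)→(R,_,→)
state=R head=2 tape=0_0_[#]##01   (R,#)→(R,0,←)
state=R head=1 tape=0_0[_]0##01   (R,_)→(Q,0,→)
state=Q head=2 tape=0_00[0]##01   (Q,0)→(R,_,→)
state=R head=3 tape=0_00_[#]#01   (R,#)→(R,0,←)
state=R head=2 tape=0_00[_]0#01   (R,_)→(Q,0,→)
state=Q head=3 tape=0_000[0]#01   (Q,0)→(R,_,→)
state=R head=4 tape=0_000_[#]01   (R,#)→(R,0,←)
state=R head=3 tape=0_000[_]001   (R,_)→(Q,0,→)
state=Q head=4 tape=0_0000[0]01   (Q,0)→(R,_,→)
state=R head=5 tape=0_0000_[0]1   (R,0)→(Q,_,→)
state=Q head=6 tape=0_0000__[1]
Cell 4 holds _ when M halts.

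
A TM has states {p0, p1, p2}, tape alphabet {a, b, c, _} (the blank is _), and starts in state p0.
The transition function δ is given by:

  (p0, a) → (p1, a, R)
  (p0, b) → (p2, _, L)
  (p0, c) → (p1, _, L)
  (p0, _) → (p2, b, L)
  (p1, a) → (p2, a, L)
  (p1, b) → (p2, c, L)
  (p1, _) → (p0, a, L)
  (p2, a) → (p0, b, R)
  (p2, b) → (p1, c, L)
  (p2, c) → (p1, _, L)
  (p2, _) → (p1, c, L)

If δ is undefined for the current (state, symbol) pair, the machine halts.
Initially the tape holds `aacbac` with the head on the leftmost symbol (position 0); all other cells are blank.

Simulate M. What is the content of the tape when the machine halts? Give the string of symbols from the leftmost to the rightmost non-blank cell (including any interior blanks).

bacbac

p0 | [a]acbac   read a → write a, move R, go to p1
p1 | a[a]cbac   read a → write a, move L, go to p2
p2 | [a]acbac   read a → write b, move R, go to p0
p0 | b[a]cbac   read a → write a, move R, go to p1
p1 | ba[c]bac
The non-blank tape span at halt is bacbac.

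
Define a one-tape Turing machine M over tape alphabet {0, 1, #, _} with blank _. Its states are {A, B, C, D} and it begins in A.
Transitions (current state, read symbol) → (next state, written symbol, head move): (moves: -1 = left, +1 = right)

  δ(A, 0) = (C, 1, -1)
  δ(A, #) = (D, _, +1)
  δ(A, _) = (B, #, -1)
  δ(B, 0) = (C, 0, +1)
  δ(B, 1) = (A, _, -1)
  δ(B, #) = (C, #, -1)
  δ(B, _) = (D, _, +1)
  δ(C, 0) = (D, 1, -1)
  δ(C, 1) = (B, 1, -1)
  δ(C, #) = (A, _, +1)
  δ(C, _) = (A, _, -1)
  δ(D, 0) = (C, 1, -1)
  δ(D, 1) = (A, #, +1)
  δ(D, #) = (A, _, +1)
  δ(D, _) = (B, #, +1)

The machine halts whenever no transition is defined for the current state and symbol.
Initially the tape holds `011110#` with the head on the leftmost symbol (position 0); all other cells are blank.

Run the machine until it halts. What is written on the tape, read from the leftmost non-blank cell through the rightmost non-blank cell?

111110#

A | ___[0]11110#   read 0 → write 1, move -1, go to C
C | __[_]111110#   read _ → write _, move -1, go to A
A | _[_]_111110#   read _ → write #, move -1, go to B
B | [_]#_111110#   read _ → write _, move +1, go to D
D | _[#]_111110#   read # → write _, move +1, go to A
A | __[_]111110#   read _ → write #, move -1, go to B
B | _[_]#111110#   read _ → write _, move +1, go to D
D | __[#]111110#   read # → write _, move +1, go to A
A | ___[1]11110#
The non-blank tape span at halt is 111110#.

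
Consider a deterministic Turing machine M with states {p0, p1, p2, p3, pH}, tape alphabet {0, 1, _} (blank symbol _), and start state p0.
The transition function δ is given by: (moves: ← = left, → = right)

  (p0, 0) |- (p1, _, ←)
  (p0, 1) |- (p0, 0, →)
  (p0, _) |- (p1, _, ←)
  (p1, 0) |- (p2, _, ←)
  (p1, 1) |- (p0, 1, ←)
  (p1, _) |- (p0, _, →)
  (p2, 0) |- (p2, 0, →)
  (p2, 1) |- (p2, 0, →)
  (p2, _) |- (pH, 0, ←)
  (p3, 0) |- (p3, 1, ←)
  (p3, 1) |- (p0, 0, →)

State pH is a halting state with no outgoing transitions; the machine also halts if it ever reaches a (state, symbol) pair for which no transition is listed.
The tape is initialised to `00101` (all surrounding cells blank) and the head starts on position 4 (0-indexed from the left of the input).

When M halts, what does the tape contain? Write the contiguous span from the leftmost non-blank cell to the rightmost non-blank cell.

00100

p0 | 0010[1]_   read 1 → write 0, move →, go to p0
p0 | 00100[_]   read _ → write _, move ←, go to p1
p1 | 0010[0]_   read 0 → write _, move ←, go to p2
p2 | 001[0]__   read 0 → write 0, move →, go to p2
p2 | 0010[_]_   read _ → write 0, move ←, go to pH
pH | 001[0]0_
The non-blank tape span at halt is 00100.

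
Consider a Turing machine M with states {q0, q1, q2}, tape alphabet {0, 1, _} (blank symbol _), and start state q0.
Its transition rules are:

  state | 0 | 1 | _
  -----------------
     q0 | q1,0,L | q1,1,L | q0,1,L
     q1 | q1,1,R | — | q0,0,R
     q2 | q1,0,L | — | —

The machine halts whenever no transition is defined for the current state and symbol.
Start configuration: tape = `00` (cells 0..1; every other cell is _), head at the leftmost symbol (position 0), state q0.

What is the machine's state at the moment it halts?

q1

q0 | _[0]0__   read 0 → write 0, move L, go to q1
q1 | [_]00__   read _ → write 0, move R, go to q0
q0 | 0[0]0__   read 0 → write 0, move L, go to q1
q1 | [0]00__   read 0 → write 1, move R, go to q1
q1 | 1[0]0__   read 0 → write 1, move R, go to q1
q1 | 11[0]__   read 0 → write 1, move R, go to q1
q1 | 111[_]_   read _ → write 0, move R, go to q0
q0 | 1110[_]   read _ → write 1, move L, go to q0
q0 | 111[0]1   read 0 → write 0, move L, go to q1
q1 | 11[1]01
No transition is defined for (q1, 1); M halts in state q1.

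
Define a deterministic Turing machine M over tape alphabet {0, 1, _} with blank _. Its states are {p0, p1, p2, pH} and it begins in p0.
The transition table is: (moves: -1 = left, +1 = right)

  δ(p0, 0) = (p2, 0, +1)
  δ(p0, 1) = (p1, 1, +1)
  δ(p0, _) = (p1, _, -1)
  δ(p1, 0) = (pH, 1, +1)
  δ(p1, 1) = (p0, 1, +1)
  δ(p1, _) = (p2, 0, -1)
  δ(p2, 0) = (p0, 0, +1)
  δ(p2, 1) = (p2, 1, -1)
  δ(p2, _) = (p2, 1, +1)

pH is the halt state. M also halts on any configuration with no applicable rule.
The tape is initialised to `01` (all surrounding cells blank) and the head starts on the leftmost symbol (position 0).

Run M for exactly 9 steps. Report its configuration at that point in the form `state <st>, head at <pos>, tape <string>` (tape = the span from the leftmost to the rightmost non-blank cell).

p0 | [0]1__   read 0 → write 0, move +1, go to p2
p2 | 0[1]__   read 1 → write 1, move -1, go to p2
p2 | [0]1__   read 0 → write 0, move +1, go to p0
p0 | 0[1]__   read 1 → write 1, move +1, go to p1
p1 | 01[_]_   read _ → write 0, move -1, go to p2
p2 | 0[1]0_   read 1 → write 1, move -1, go to p2
p2 | [0]10_   read 0 → write 0, move +1, go to p0
p0 | 0[1]0_   read 1 → write 1, move +1, go to p1
p1 | 01[0]_   read 0 → write 1, move +1, go to pH
pH | 011[_]
After 9 steps: state pH, head at 3, tape 011.

state pH, head at 3, tape 011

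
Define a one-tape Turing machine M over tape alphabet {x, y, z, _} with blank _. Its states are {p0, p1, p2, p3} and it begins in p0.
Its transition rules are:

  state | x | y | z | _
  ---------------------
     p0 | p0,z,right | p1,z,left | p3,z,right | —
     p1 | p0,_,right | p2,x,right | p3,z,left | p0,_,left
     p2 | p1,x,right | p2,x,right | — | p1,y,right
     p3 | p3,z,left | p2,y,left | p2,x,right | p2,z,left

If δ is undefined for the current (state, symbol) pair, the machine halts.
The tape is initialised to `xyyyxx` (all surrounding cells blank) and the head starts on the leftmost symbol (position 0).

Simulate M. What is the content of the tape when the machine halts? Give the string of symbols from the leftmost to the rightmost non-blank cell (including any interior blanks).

yxzzzyyxx

state=p0 head=0 tape=___[x]yyyxx   (p0,x)→(p0,z,right)
state=p0 head=1 tape=___z[y]yyxx   (p0,y)→(p1,z,left)
state=p1 head=0 tape=___[z]zyyxx   (p1,z)→(p3,z,left)
state=p3 head=-1 tape=__[_]zzyyxx   (p3,_)→(p2,z,left)
state=p2 head=-2 tape=_[_]zzzyyxx   (p2,_)→(p1,y,right)
state=p1 head=-1 tape=_y[z]zzyyxx   (p1,z)→(p3,z,left)
state=p3 head=-2 tape=_[y]zzzyyxx   (p3,y)→(p2,y,left)
state=p2 head=-3 tape=[_]yzzzyyxx   (p2,_)→(p1,y,right)
state=p1 head=-2 tape=y[y]zzzyyxx   (p1,y)→(p2,x,right)
state=p2 head=-1 tape=yx[z]zzyyxx
The non-blank tape span at halt is yxzzzyyxx.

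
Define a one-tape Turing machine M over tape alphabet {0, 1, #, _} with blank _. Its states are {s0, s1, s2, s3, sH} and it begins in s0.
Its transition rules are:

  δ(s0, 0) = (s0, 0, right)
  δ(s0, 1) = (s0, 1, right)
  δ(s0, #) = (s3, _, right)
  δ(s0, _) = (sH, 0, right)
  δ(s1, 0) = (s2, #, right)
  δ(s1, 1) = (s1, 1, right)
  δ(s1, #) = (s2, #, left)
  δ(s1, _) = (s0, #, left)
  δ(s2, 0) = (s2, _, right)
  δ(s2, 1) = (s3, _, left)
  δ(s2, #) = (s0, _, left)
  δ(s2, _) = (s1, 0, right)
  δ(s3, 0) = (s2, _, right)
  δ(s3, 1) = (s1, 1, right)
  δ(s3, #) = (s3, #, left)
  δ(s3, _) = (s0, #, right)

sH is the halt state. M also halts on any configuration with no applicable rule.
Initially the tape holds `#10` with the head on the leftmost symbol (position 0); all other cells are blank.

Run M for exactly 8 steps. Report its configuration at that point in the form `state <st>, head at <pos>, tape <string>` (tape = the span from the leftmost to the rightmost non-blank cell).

state s0, head at 6, tape 1#0_#

s0 | [#]10____   read # → write _, move right, go to s3
s3 | _[1]0____   read 1 → write 1, move right, go to s1
s1 | _1[0]____   read 0 → write #, move right, go to s2
s2 | _1#[_]___   read _ → write 0, move right, go to s1
s1 | _1#0[_]__   read _ → write #, move left, go to s0
s0 | _1#[0]#__   read 0 → write 0, move right, go to s0
s0 | _1#0[#]__   read # → write _, move right, go to s3
s3 | _1#0_[_]_   read _ → write #, move right, go to s0
s0 | _1#0_#[_]
After 8 steps: state s0, head at 6, tape 1#0_#.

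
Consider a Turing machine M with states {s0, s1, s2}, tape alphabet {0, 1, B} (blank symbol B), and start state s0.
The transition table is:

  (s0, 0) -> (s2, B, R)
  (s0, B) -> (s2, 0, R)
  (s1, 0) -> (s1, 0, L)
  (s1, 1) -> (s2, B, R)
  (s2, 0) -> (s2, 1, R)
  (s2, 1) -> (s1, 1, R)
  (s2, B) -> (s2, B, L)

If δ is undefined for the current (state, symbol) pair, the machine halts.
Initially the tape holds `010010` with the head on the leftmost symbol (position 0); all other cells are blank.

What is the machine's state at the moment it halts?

s1

s0 | [0]10010B   read 0 → write B, move R, go to s2
s2 | B[1]0010B   read 1 → write 1, move R, go to s1
s1 | B1[0]010B   read 0 → write 0, move L, go to s1
s1 | B[1]0010B   read 1 → write B, move R, go to s2
s2 | BB[0]010B   read 0 → write 1, move R, go to s2
s2 | BB1[0]10B   read 0 → write 1, move R, go to s2
s2 | BB11[1]0B   read 1 → write 1, move R, go to s1
s1 | BB111[0]B   read 0 → write 0, move L, go to s1
s1 | BB11[1]0B   read 1 → write B, move R, go to s2
s2 | BB11B[0]B   read 0 → write 1, move R, go to s2
s2 | BB11B1[B]   read B → write B, move L, go to s2
s2 | BB11B[1]B   read 1 → write 1, move R, go to s1
s1 | BB11B1[B]
No transition is defined for (s1, B); M halts in state s1.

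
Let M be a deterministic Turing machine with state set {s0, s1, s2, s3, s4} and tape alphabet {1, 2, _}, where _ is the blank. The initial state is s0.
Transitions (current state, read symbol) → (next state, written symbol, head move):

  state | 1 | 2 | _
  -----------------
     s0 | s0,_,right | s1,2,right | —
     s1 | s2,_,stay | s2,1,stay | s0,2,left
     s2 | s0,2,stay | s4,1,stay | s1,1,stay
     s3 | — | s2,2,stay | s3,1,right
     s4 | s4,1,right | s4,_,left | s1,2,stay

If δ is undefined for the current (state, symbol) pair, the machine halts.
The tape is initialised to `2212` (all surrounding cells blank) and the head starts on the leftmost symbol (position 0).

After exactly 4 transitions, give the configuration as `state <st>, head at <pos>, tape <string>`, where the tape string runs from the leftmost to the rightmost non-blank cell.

s0 | [2]212   read 2 → write 2, move right, go to s1
s1 | 2[2]12   read 2 → write 1, move stay, go to s2
s2 | 2[1]12   read 1 → write 2, move stay, go to s0
s0 | 2[2]12   read 2 → write 2, move right, go to s1
s1 | 22[1]2
After 4 steps: state s1, head at 2, tape 2212.

state s1, head at 2, tape 2212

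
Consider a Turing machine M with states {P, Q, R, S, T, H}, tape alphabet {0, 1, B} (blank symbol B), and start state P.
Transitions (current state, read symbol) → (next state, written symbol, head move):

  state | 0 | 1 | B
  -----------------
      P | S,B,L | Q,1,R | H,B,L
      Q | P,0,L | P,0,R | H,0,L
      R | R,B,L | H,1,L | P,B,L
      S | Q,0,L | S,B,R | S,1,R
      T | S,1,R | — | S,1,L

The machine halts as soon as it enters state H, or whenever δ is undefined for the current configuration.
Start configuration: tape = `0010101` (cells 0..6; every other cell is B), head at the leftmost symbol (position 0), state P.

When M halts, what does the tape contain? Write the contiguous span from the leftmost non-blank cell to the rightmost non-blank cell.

00BB10101

state=P head=0 tape=BBB[0]010101   (P,0)→(S,B,L)
state=S head=-1 tape=BB[B]B010101   (S,B)→(S,1,R)
state=S head=0 tape=BB1[B]010101   (S,B)→(S,1,R)
state=S head=1 tape=BB11[0]10101   (S,0)→(Q,0,L)
state=Q head=0 tape=BB1[1]010101   (Q,1)→(P,0,R)
state=P head=1 tape=BB10[0]10101   (P,0)→(S,B,L)
state=S head=0 tape=BB1[0]B10101   (S,0)→(Q,0,L)
state=Q head=-1 tape=BB[1]0B10101   (Q,1)→(P,0,R)
state=P head=0 tape=BB0[0]B10101   (P,0)→(S,B,L)
state=S head=-1 tape=BB[0]BB10101   (S,0)→(Q,0,L)
state=Q head=-2 tape=B[B]0BB10101   (Q,B)→(H,0,L)
state=H head=-3 tape=[B]00BB10101
The non-blank tape span at halt is 00BB10101.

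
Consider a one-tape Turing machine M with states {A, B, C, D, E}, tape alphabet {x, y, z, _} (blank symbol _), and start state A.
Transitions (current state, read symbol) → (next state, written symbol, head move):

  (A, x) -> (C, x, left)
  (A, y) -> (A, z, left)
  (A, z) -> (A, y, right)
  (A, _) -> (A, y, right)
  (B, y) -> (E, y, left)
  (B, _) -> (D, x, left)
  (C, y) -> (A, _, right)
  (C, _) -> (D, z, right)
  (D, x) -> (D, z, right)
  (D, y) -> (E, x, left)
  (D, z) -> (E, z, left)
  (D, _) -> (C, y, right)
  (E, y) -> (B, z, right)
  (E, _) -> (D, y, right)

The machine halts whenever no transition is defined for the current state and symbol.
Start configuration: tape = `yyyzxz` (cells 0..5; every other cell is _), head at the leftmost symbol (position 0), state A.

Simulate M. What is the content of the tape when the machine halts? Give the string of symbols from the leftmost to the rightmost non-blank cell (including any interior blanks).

state=A head=0 tape=___[y]yyzxz   (A,y)→(A,z,left)
state=A head=-1 tape=__[_]zyyzxz   (A,_)→(A,y,right)
state=A head=0 tape=__y[z]yyzxz   (A,z)→(A,y,right)
state=A head=1 tape=__yy[y]yzxz   (A,y)→(A,z,left)
state=A head=0 tape=__y[y]zyzxz   (A,y)→(A,z,left)
state=A head=-1 tape=__[y]zzyzxz   (A,y)→(A,z,left)
state=A head=-2 tape=_[_]zzzyzxz   (A,_)→(A,y,right)
state=A head=-1 tape=_y[z]zzyzxz   (A,z)→(A,y,right)
state=A head=0 tape=_yy[z]zyzxz   (A,z)→(A,y,right)
state=A head=1 tape=_yyy[z]yzxz   (A,z)→(A,y,right)
state=A head=2 tape=_yyyy[y]zxz   (A,y)→(A,z,left)
state=A head=1 tape=_yyy[y]zzxz   (A,y)→(A,z,left)
state=A head=0 tape=_yy[y]zzzxz   (A,y)→(A,z,left)
state=A head=-1 tape=_y[y]zzzzxz   (A,y)→(A,z,left)
state=A head=-2 tape=_[y]zzzzzxz   (A,y)→(A,z,left)
state=A head=-3 tape=[_]zzzzzzxz   (A,_)→(A,y,right)
state=A head=-2 tape=y[z]zzzzzxz   (A,z)→(A,y,right)
state=A head=-1 tape=yy[z]zzzzxz   (A,z)→(A,y,right)
state=A head=0 tape=yyy[z]zzzxz   (A,z)→(A,y,right)
state=A head=1 tape=yyyy[z]zzxz   (A,z)→(A,y,right)
state=A head=2 tape=yyyyy[z]zxz   (A,z)→(A,y,right)
state=A head=3 tape=yyyyyy[z]xz   (A,z)→(A,y,right)
state=A head=4 tape=yyyyyyy[x]z   (A,x)→(C,x,left)
state=C head=3 tape=yyyyyy[y]xz   (C,y)→(A,_,right)
state=A head=4 tape=yyyyyy_[x]z   (A,x)→(C,x,left)
state=C head=3 tape=yyyyyy[_]xz   (C,_)→(D,z,right)
state=D head=4 tape=yyyyyyz[x]z   (D,x)→(D,z,right)
state=D head=5 tape=yyyyyyzz[z]   (D,z)→(E,z,left)
state=E head=4 tape=yyyyyyz[z]z
The non-blank tape span at halt is yyyyyyzzz.

yyyyyyzzz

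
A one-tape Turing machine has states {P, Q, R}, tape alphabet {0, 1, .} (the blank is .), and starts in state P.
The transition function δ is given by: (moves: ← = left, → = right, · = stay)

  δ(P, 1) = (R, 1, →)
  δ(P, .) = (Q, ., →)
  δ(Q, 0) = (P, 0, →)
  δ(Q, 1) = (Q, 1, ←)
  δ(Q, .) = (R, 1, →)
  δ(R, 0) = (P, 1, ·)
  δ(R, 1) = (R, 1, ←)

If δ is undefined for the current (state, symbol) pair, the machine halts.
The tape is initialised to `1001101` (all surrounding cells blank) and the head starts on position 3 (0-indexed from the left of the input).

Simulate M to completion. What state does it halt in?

P | .100[1]101   read 1 → write 1, move →, go to R
R | .1001[1]01   read 1 → write 1, move ←, go to R
R | .100[1]101   read 1 → write 1, move ←, go to R
R | .10[0]1101   read 0 → write 1, move ·, go to P
P | .10[1]1101   read 1 → write 1, move →, go to R
R | .101[1]101   read 1 → write 1, move ←, go to R
R | .10[1]1101   read 1 → write 1, move ←, go to R
R | .1[0]11101   read 0 → write 1, move ·, go to P
P | .1[1]11101   read 1 → write 1, move →, go to R
R | .11[1]1101   read 1 → write 1, move ←, go to R
R | .1[1]11101   read 1 → write 1, move ←, go to R
R | .[1]111101   read 1 → write 1, move ←, go to R
R | [.]1111101
No transition is defined for (R, .); M halts in state R.

R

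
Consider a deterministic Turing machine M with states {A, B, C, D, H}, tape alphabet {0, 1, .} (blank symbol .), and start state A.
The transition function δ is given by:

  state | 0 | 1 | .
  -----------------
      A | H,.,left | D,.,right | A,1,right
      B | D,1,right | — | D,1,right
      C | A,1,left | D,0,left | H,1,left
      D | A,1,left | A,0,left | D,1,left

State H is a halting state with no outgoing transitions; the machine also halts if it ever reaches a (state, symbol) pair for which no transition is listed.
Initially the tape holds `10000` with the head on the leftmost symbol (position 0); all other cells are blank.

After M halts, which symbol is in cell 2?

1

state=A head=0 tape=[1]0000.   (A,1)→(D,.,right)
state=D head=1 tape=.[0]000.   (D,0)→(A,1,left)
state=A head=0 tape=[.]1000.   (A,.)→(A,1,right)
state=A head=1 tape=1[1]000.   (A,1)→(D,.,right)
state=D head=2 tape=1.[0]00.   (D,0)→(A,1,left)
state=A head=1 tape=1[.]100.   (A,.)→(A,1,right)
state=A head=2 tape=11[1]00.   (A,1)→(D,.,right)
state=D head=3 tape=11.[0]0.   (D,0)→(A,1,left)
state=A head=2 tape=11[.]10.   (A,.)→(A,1,right)
state=A head=3 tape=111[1]0.   (A,1)→(D,.,right)
state=D head=4 tape=111.[0].   (D,0)→(A,1,left)
state=A head=3 tape=111[.]1.   (A,.)→(A,1,right)
state=A head=4 tape=1111[1].   (A,1)→(D,.,right)
state=D head=5 tape=1111.[.]   (D,.)→(D,1,left)
state=D head=4 tape=1111[.]1   (D,.)→(D,1,left)
state=D head=3 tape=111[1]11   (D,1)→(A,0,left)
state=A head=2 tape=11[1]011   (A,1)→(D,.,right)
state=D head=3 tape=11.[0]11   (D,0)→(A,1,left)
state=A head=2 tape=11[.]111   (A,.)→(A,1,right)
state=A head=3 tape=111[1]11   (A,1)→(D,.,right)
state=D head=4 tape=111.[1]1   (D,1)→(A,0,left)
state=A head=3 tape=111[.]01   (A,.)→(A,1,right)
state=A head=4 tape=1111[0]1   (A,0)→(H,.,left)
state=H head=3 tape=111[1].1
Cell 2 holds 1 when M halts.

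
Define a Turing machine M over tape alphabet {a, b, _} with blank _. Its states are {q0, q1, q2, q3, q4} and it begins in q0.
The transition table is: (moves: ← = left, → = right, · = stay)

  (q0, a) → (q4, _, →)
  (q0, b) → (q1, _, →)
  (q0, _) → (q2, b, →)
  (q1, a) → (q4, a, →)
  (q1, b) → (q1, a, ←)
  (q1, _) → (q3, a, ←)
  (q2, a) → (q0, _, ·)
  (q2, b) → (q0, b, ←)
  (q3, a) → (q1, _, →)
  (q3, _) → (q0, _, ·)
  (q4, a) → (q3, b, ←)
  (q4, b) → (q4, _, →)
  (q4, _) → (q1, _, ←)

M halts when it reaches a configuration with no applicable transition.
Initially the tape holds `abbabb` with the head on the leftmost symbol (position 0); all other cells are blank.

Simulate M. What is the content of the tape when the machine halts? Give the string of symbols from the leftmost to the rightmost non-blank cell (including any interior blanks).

q0 | [a]bbabb   read a → write _, move →, go to q4
q4 | _[b]babb   read b → write _, move →, go to q4
q4 | __[b]abb   read b → write _, move →, go to q4
q4 | ___[a]bb   read a → write b, move ←, go to q3
q3 | __[_]bbb   read _ → write _, move ·, go to q0
q0 | __[_]bbb   read _ → write b, move →, go to q2
q2 | __b[b]bb   read b → write b, move ←, go to q0
q0 | __[b]bbb   read b → write _, move →, go to q1
q1 | ___[b]bb   read b → write a, move ←, go to q1
q1 | __[_]abb   read _ → write a, move ←, go to q3
q3 | _[_]aabb   read _ → write _, move ·, go to q0
q0 | _[_]aabb   read _ → write b, move →, go to q2
q2 | _b[a]abb   read a → write _, move ·, go to q0
q0 | _b[_]abb   read _ → write b, move →, go to q2
q2 | _bb[a]bb   read a → write _, move ·, go to q0
q0 | _bb[_]bb   read _ → write b, move →, go to q2
q2 | _bbb[b]b   read b → write b, move ←, go to q0
q0 | _bb[b]bb   read b → write _, move →, go to q1
q1 | _bb_[b]b   read b → write a, move ←, go to q1
q1 | _bb[_]ab   read _ → write a, move ←, go to q3
q3 | _b[b]aab
The non-blank tape span at halt is bbaab.

bbaab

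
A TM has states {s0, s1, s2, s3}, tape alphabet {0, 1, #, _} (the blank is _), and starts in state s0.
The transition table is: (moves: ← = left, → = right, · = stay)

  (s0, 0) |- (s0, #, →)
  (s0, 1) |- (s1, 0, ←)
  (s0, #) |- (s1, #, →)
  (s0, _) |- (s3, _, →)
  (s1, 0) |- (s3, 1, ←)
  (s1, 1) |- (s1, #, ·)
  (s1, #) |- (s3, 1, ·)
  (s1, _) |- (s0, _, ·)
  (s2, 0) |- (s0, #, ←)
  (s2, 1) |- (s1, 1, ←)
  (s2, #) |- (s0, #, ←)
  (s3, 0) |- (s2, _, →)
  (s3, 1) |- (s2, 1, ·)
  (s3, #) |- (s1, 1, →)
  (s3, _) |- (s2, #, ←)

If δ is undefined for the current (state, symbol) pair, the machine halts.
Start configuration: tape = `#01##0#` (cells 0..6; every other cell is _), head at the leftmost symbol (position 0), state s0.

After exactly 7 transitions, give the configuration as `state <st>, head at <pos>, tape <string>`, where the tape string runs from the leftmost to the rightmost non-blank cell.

state s1, head at 0, tape 111##0#

s0 | [#]01##0#   read # → write #, move →, go to s1
s1 | #[0]1##0#   read 0 → write 1, move ←, go to s3
s3 | [#]11##0#   read # → write 1, move →, go to s1
s1 | 1[1]1##0#   read 1 → write #, move ·, go to s1
s1 | 1[#]1##0#   read # → write 1, move ·, go to s3
s3 | 1[1]1##0#   read 1 → write 1, move ·, go to s2
s2 | 1[1]1##0#   read 1 → write 1, move ←, go to s1
s1 | [1]11##0#
After 7 steps: state s1, head at 0, tape 111##0#.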